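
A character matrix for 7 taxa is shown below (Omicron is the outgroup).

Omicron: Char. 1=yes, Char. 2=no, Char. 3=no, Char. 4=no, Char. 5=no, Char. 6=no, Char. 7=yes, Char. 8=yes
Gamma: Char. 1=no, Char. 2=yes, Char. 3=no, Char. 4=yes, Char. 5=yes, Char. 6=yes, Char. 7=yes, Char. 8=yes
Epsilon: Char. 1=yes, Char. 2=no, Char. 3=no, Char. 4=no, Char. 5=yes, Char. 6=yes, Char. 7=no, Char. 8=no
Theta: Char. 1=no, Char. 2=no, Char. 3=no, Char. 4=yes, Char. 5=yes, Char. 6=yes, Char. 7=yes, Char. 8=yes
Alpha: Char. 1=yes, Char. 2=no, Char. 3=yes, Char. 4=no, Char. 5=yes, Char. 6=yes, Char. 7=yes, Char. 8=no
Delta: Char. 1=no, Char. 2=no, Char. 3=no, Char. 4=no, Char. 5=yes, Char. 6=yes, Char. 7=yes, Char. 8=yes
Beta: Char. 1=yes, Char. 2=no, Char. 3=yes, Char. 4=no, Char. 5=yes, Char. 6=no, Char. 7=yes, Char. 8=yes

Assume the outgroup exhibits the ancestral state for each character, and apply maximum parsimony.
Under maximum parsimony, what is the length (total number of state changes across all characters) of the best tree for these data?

9

Character polarity is set by the outgroup: the derived state is whichever differs from the outgroup's state, so for Char. 1, Char. 7, Char. 8 the derived state is 'no', and for the remaining characters it is 'yes'.
Char. 1: derived state 'no' in Delta, Gamma, and Theta only — synapomorphy for {Delta, Gamma, Theta}.
Char. 2: derived state 'yes' in Gamma only — an autapomorphy, so it tells us nothing about relationships among taxa.
Char. 3 (state 'yes') occurs in Alpha and Beta but conflicts with the nesting implied by the other characters — most parsimoniously interpreted as homoplasy.
Char. 4: derived state 'yes' in Gamma and Theta only — synapomorphy for {Gamma, Theta}.
Char. 5 (derived state 'yes') is shared by all ingroup taxa — unites the whole ingroup.
Char. 6: derived state 'yes' in Alpha, Delta, Epsilon, Gamma, and Theta only — synapomorphy for {Alpha, Delta, Epsilon, Gamma, Theta}.
Char. 7 (derived state 'no') is unique to Epsilon (autapomorphy; uninformative for grouping).
Only Alpha and Epsilon show the derived state 'no' for Char. 8, supporting them as a clade.
Most parsimonious ingroup topology: ((((Gamma,Theta),Delta),(Alpha,Epsilon)),Beta).
Changes per character on this tree: Char. 1: 1; Char. 2: 1; Char. 3: 2; Char. 4: 1; Char. 5: 1; Char. 6: 1; Char. 7: 1; Char. 8: 1.
Total = 9.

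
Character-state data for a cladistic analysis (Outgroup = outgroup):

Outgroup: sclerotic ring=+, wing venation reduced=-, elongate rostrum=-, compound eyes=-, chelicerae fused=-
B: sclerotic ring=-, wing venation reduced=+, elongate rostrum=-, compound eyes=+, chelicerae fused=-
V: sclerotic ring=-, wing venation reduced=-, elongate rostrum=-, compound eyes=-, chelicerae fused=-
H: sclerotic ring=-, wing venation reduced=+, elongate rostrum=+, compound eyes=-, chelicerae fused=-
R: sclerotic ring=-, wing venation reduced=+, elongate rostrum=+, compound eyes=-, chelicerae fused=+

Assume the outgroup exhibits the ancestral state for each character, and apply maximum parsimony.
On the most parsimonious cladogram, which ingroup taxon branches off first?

Character polarity is set by the outgroup: the derived state is whichever differs from the outgroup's state, so for sclerotic ring the derived state is '-', and for the remaining characters it is '+'.
sclerotic ring (derived state '-') is shared by all ingroup taxa — unites the whole ingroup.
wing venation reduced (derived state '+') is shared by B, H, and R — a synapomorphy uniting that clade.
elongate rostrum: derived state '+' in H and R only — synapomorphy for {H, R}.
compound eyes (derived state '+') is unique to B (autapomorphy; uninformative for grouping).
chelicerae fused: derived state '+' in R only — an autapomorphy, so it tells us nothing about relationships among taxa.
Most parsimonious ingroup topology: ((B,(H,R)),V).
V is sister to the clade containing all other ingroup taxa, so it is the earliest-diverging (most basal) ingroup lineage.

V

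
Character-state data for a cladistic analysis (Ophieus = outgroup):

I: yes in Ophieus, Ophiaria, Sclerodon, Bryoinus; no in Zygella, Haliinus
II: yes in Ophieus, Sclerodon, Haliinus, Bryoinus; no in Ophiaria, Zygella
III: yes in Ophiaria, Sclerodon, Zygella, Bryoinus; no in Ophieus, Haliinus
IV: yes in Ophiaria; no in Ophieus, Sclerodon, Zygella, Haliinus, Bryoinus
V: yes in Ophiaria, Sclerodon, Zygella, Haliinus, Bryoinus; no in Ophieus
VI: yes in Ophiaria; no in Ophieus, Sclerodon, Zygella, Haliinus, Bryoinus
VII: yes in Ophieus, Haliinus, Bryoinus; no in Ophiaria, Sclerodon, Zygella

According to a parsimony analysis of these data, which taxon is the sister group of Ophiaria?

Character polarity is set by the outgroup: the derived state is whichever differs from the outgroup's state, so for I, II, VII the derived state is 'no', and for the remaining characters it is 'yes'.
I (state 'no') occurs in Haliinus and Zygella but conflicts with the nesting implied by the other characters — most parsimoniously interpreted as homoplasy.
II: derived state 'no' in Ophiaria and Zygella only — synapomorphy for {Ophiaria, Zygella}.
III: derived state 'yes' in Bryoinus, Ophiaria, Sclerodon, and Zygella only — synapomorphy for {Bryoinus, Ophiaria, Sclerodon, Zygella}.
IV (derived state 'yes') is unique to Ophiaria (autapomorphy; uninformative for grouping).
V (derived state 'yes') is shared by all ingroup taxa — unites the whole ingroup.
VI: derived state 'yes' in Ophiaria only — an autapomorphy, so it tells us nothing about relationships among taxa.
VII (derived state 'no') is shared by Ophiaria, Sclerodon, and Zygella — a synapomorphy uniting that clade.
Most parsimonious ingroup topology: ((((Ophiaria,Zygella),Sclerodon),Bryoinus),Haliinus).
Ophiaria and Zygella form a cherry on this tree, so they are sister taxa.

Zygella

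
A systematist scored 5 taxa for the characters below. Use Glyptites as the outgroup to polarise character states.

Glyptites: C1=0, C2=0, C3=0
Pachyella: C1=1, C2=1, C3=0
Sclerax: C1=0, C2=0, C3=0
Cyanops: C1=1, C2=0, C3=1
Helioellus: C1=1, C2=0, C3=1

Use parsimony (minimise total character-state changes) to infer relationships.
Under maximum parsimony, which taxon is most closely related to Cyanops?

Helioellus

The outgroup has state '0' for every character, so '1' is the derived state throughout.
C1: derived state '1' in Cyanops, Helioellus, and Pachyella only — synapomorphy for {Cyanops, Helioellus, Pachyella}.
C2: derived state '1' in Pachyella only — an autapomorphy, so it tells us nothing about relationships among taxa.
C3: derived state '1' in Cyanops and Helioellus only — synapomorphy for {Cyanops, Helioellus}.
Most parsimonious ingroup topology: ((Pachyella,(Helioellus,Cyanops)),Sclerax).
Cyanops and Helioellus form a cherry on this tree, so they are sister taxa.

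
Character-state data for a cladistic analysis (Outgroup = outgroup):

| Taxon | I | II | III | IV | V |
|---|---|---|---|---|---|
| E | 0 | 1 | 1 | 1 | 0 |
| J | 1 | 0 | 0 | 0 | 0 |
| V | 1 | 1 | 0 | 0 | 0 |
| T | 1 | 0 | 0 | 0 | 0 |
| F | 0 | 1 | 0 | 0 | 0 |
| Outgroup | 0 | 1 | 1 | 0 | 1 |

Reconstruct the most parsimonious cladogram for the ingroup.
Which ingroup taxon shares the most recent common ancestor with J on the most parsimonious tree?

T

Character polarity is set by the outgroup: the derived state is whichever differs from the outgroup's state, so for II, III, V the derived state is '0', and for the remaining characters it is '1'.
Only J, T, and V show the derived state '1' for I, supporting them as a clade.
II (derived state '0') is shared by J and T — a synapomorphy uniting that clade.
Only F, J, T, and V show the derived state '0' for III, supporting them as a clade.
IV (derived state '1') is unique to E (autapomorphy; uninformative for grouping).
V (derived state '0') is shared by all ingroup taxa — unites the whole ingroup.
Most parsimonious ingroup topology: (((V,(J,T)),F),E).
J and T form a cherry on this tree, so they are sister taxa.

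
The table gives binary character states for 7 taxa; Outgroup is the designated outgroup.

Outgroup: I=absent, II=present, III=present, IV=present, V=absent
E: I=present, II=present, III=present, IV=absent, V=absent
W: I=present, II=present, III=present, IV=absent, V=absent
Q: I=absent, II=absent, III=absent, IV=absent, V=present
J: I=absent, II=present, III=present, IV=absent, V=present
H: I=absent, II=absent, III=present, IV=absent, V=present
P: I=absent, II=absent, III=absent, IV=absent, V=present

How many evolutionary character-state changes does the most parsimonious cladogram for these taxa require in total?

Character polarity is set by the outgroup: the derived state is whichever differs from the outgroup's state, so for II, III, IV the derived state is 'absent', and for the remaining characters it is 'present'.
I (derived state 'present') is shared by E and W — a synapomorphy uniting that clade.
II (derived state 'absent') is shared by H, P, and Q — a synapomorphy uniting that clade.
Only P and Q show the derived state 'absent' for III, supporting them as a clade.
All ingroup taxa share the derived state 'absent' for IV; it defines the ingroup but does not resolve relationships within it.
Only H, J, P, and Q show the derived state 'present' for V, supporting them as a clade.
Most parsimonious ingroup topology: ((E,W),(((Q,P),H),J)).
Changes per character on this tree: I: 1; II: 1; III: 1; IV: 1; V: 1.
Total = 5.

5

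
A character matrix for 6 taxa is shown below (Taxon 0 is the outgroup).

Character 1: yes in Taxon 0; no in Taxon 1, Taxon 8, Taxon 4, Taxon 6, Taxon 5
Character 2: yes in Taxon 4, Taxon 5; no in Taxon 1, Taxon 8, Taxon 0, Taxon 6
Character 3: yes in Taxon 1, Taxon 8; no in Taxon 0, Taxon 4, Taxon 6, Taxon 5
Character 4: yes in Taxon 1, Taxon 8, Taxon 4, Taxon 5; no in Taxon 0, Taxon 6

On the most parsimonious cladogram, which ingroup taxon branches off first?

Character polarity is set by the outgroup: the derived state is whichever differs from the outgroup's state, so for Character 1 the derived state is 'no', and for the remaining characters it is 'yes'.
Character 1 (derived state 'no') is shared by all ingroup taxa — unites the whole ingroup.
Only Taxon 4 and Taxon 5 show the derived state 'yes' for Character 2, supporting them as a clade.
Character 3 (derived state 'yes') is shared by Taxon 1 and Taxon 8 — a synapomorphy uniting that clade.
Only Taxon 1, Taxon 4, Taxon 5, and Taxon 8 show the derived state 'yes' for Character 4, supporting them as a clade.
Most parsimonious ingroup topology: (Taxon 6,((Taxon 5,Taxon 4),(Taxon 8,Taxon 1))).
Taxon 6 is sister to the clade containing all other ingroup taxa, so it is the earliest-diverging (most basal) ingroup lineage.

Taxon 6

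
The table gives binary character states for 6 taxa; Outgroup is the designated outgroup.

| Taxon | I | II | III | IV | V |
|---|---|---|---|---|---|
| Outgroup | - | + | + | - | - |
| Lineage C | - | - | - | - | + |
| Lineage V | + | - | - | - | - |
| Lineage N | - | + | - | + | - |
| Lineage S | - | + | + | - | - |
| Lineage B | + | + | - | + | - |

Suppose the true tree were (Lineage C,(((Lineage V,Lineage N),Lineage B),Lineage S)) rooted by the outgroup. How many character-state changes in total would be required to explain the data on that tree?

9

Map each character onto (Lineage C,(((Lineage V,Lineage N),Lineage B),Lineage S)) (rooted by Outgroup) and count the minimum state changes it requires (Fitch parsimony):
I: 2; II: 2; III: 2; IV: 2; V: 1.
Total tree length = 9.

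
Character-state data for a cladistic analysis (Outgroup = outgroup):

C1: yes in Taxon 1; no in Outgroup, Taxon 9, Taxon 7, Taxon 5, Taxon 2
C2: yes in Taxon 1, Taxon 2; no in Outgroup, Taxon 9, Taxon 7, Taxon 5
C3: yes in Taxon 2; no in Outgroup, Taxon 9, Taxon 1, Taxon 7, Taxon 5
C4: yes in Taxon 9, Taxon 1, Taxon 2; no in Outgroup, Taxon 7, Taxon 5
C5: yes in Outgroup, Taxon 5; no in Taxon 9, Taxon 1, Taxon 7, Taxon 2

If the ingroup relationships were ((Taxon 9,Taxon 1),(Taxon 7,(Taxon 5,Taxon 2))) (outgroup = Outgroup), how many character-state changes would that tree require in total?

Map each character onto ((Taxon 9,Taxon 1),(Taxon 7,(Taxon 5,Taxon 2))) (rooted by Outgroup) and count the minimum state changes it requires (Fitch parsimony):
C1: 1; C2: 2; C3: 1; C4: 2; C5: 2.
Total tree length = 8.

8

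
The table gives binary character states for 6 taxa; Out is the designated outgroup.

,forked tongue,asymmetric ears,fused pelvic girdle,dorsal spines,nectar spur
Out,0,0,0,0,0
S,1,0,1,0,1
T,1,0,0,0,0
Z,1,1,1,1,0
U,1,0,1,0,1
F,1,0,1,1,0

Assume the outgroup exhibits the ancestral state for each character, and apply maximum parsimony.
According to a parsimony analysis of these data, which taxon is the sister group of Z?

The outgroup has state '0' for every character, so '1' is the derived state throughout.
forked tongue (derived state '1') is shared by all ingroup taxa — unites the whole ingroup.
asymmetric ears (derived state '1') is unique to Z (autapomorphy; uninformative for grouping).
fused pelvic girdle (derived state '1') is shared by F, S, U, and Z — a synapomorphy uniting that clade.
dorsal spines: derived state '1' in F and Z only — synapomorphy for {F, Z}.
Only S and U show the derived state '1' for nectar spur, supporting them as a clade.
Most parsimonious ingroup topology: (((S,U),(Z,F)),T).
Z and F form a cherry on this tree, so they are sister taxa.

F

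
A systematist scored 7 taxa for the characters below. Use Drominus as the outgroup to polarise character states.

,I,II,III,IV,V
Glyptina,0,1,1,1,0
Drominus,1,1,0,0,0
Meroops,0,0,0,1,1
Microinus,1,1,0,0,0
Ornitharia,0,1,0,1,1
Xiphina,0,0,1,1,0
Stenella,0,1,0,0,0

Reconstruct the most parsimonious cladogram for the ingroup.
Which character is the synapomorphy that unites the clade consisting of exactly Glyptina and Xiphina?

III

Character polarity is set by the outgroup: the derived state is whichever differs from the outgroup's state, so for I, II the derived state is '0', and for the remaining characters it is '1'.
Only Glyptina, Meroops, Ornitharia, Stenella, and Xiphina show the derived state '0' for I, supporting them as a clade.
II (state '0') occurs in Meroops and Xiphina but conflicts with the nesting implied by the other characters — most parsimoniously interpreted as homoplasy.
Only Glyptina and Xiphina show the derived state '1' for III, supporting them as a clade.
IV: derived state '1' in Glyptina, Meroops, Ornitharia, and Xiphina only — synapomorphy for {Glyptina, Meroops, Ornitharia, Xiphina}.
Only Meroops and Ornitharia show the derived state '1' for V, supporting them as a clade.
Most parsimonious ingroup topology: ((((Xiphina,Glyptina),(Ornitharia,Meroops)),Stenella),Microinus).
The clade {Glyptina, Xiphina} is supported by III: its derived state '1' occurs in exactly those taxa and in no other taxon (including the outgroup).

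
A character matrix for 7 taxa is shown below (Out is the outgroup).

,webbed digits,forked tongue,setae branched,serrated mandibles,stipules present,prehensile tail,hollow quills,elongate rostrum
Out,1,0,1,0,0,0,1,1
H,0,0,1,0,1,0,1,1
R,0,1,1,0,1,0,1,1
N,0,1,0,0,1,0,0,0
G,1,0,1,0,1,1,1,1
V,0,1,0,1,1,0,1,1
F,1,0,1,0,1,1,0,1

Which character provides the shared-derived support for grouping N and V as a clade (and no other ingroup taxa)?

setae branched

Character polarity is set by the outgroup: the derived state is whichever differs from the outgroup's state, so for webbed digits, setae branched, hollow quills, elongate rostrum the derived state is '0', and for the remaining characters it is '1'.
webbed digits: derived state '0' in H, N, R, and V only — synapomorphy for {H, N, R, V}.
forked tongue: derived state '1' in N, R, and V only — synapomorphy for {N, R, V}.
setae branched (derived state '0') is shared by N and V — a synapomorphy uniting that clade.
serrated mandibles: derived state '1' in V only — an autapomorphy, so it tells us nothing about relationships among taxa.
stipules present (derived state '1') is shared by all ingroup taxa — unites the whole ingroup.
prehensile tail: derived state '1' in F and G only — synapomorphy for {F, G}.
hollow quills (state '0') occurs in F and N but conflicts with the nesting implied by the other characters — most parsimoniously interpreted as homoplasy.
elongate rostrum (derived state '0') is unique to N (autapomorphy; uninformative for grouping).
Most parsimonious ingroup topology: ((H,(R,(N,V))),(G,F)).
The clade {N, V} is supported by setae branched: its derived state '0' occurs in exactly those taxa and in no other taxon (including the outgroup).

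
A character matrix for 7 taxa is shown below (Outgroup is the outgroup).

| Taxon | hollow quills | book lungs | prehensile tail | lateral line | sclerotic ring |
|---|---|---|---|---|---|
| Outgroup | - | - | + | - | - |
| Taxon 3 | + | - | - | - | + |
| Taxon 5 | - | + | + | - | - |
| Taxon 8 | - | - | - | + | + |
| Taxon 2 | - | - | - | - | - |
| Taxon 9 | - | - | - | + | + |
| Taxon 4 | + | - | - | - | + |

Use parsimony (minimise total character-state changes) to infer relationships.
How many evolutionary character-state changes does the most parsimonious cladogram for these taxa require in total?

Character polarity is set by the outgroup: the derived state is whichever differs from the outgroup's state, so for prehensile tail the derived state is '-', and for the remaining characters it is '+'.
hollow quills: derived state '+' in Taxon 3 and Taxon 4 only — synapomorphy for {Taxon 3, Taxon 4}.
book lungs: derived state '+' in Taxon 5 only — an autapomorphy, so it tells us nothing about relationships among taxa.
prehensile tail (derived state '-') is shared by Taxon 2, Taxon 3, Taxon 4, Taxon 8, and Taxon 9 — a synapomorphy uniting that clade.
lateral line: derived state '+' in Taxon 8 and Taxon 9 only — synapomorphy for {Taxon 8, Taxon 9}.
sclerotic ring: derived state '+' in Taxon 3, Taxon 4, Taxon 8, and Taxon 9 only — synapomorphy for {Taxon 3, Taxon 4, Taxon 8, Taxon 9}.
Most parsimonious ingroup topology: ((((Taxon 3,Taxon 4),(Taxon 8,Taxon 9)),Taxon 2),Taxon 5).
Changes per character on this tree: hollow quills: 1; book lungs: 1; prehensile tail: 1; lateral line: 1; sclerotic ring: 1.
Total = 5.

5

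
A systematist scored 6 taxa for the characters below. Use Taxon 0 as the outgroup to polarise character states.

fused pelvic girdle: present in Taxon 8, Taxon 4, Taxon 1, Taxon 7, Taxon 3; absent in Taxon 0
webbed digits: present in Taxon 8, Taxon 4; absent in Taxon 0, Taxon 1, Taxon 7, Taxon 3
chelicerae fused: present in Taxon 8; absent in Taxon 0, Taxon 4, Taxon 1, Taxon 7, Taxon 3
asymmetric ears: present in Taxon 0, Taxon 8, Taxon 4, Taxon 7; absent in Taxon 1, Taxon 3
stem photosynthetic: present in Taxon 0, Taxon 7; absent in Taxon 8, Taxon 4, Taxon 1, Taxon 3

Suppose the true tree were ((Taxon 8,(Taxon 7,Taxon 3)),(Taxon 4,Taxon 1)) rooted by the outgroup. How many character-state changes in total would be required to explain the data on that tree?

Map each character onto ((Taxon 8,(Taxon 7,Taxon 3)),(Taxon 4,Taxon 1)) (rooted by Taxon 0) and count the minimum state changes it requires (Fitch parsimony):
fused pelvic girdle: 1; webbed digits: 2; chelicerae fused: 1; asymmetric ears: 2; stem photosynthetic: 2.
Total tree length = 8.

8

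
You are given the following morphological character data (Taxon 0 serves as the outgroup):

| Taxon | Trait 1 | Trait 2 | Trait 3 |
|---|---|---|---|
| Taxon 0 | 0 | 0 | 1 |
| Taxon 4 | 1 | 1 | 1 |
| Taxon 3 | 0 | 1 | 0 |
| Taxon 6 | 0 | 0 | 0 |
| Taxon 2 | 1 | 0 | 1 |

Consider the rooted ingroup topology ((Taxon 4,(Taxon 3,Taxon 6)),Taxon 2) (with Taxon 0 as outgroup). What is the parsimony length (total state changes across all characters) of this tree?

Map each character onto ((Taxon 4,(Taxon 3,Taxon 6)),Taxon 2) (rooted by Taxon 0) and count the minimum state changes it requires (Fitch parsimony):
Trait 1: 2; Trait 2: 2; Trait 3: 1.
Total tree length = 5.

5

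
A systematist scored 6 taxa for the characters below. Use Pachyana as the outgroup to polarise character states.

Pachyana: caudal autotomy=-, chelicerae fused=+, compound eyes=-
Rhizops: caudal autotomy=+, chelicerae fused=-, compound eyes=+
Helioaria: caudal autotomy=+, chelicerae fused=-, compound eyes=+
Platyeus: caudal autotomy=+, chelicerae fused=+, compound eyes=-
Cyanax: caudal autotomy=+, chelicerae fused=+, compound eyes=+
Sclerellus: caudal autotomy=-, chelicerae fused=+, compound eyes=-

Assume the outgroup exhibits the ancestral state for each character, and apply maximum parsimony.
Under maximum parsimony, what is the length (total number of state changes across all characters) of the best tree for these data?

3

Character polarity is set by the outgroup: the derived state is whichever differs from the outgroup's state, so for chelicerae fused the derived state is '-', and for the remaining characters it is '+'.
caudal autotomy: derived state '+' in Cyanax, Helioaria, Platyeus, and Rhizops only — synapomorphy for {Cyanax, Helioaria, Platyeus, Rhizops}.
Only Helioaria and Rhizops show the derived state '-' for chelicerae fused, supporting them as a clade.
Only Cyanax, Helioaria, and Rhizops show the derived state '+' for compound eyes, supporting them as a clade.
Most parsimonious ingroup topology: ((((Rhizops,Helioaria),Cyanax),Platyeus),Sclerellus).
Changes per character on this tree: caudal autotomy: 1; chelicerae fused: 1; compound eyes: 1.
Total = 3.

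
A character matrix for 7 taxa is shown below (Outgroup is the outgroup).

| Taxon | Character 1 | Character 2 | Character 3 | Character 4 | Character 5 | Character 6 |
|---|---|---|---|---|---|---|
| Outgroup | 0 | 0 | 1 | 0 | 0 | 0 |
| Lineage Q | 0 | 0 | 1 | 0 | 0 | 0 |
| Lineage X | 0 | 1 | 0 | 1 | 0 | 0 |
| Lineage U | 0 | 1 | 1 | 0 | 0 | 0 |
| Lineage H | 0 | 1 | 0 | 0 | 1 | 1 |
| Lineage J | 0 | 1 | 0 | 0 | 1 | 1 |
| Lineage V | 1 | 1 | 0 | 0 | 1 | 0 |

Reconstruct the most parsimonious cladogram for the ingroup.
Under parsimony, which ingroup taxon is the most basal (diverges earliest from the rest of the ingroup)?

Character polarity is set by the outgroup: the derived state is whichever differs from the outgroup's state, so for Character 3 the derived state is '0', and for the remaining characters it is '1'.
Character 1: derived state '1' in Lineage V only — an autapomorphy, so it tells us nothing about relationships among taxa.
Only Lineage H, Lineage J, Lineage U, Lineage V, and Lineage X show the derived state '1' for Character 2, supporting them as a clade.
Character 3 (derived state '0') is shared by Lineage H, Lineage J, Lineage V, and Lineage X — a synapomorphy uniting that clade.
Character 4 (derived state '1') is unique to Lineage X (autapomorphy; uninformative for grouping).
Character 5: derived state '1' in Lineage H, Lineage J, and Lineage V only — synapomorphy for {Lineage H, Lineage J, Lineage V}.
Character 6 (derived state '1') is shared by Lineage H and Lineage J — a synapomorphy uniting that clade.
Most parsimonious ingroup topology: (Lineage Q,((Lineage X,((Lineage H,Lineage J),Lineage V)),Lineage U)).
Lineage Q is sister to the clade containing all other ingroup taxa, so it is the earliest-diverging (most basal) ingroup lineage.

Lineage Q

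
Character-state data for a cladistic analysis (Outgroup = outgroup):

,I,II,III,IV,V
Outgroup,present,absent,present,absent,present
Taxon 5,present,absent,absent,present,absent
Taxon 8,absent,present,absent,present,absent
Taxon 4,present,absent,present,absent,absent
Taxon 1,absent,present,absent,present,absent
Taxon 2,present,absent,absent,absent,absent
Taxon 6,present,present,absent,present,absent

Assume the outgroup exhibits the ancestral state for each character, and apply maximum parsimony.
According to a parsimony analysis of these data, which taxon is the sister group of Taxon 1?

Taxon 8

Character polarity is set by the outgroup: the derived state is whichever differs from the outgroup's state, so for I, III, V the derived state is 'absent', and for the remaining characters it is 'present'.
I: derived state 'absent' in Taxon 1 and Taxon 8 only — synapomorphy for {Taxon 1, Taxon 8}.
II (derived state 'present') is shared by Taxon 1, Taxon 6, and Taxon 8 — a synapomorphy uniting that clade.
III (derived state 'absent') is shared by Taxon 1, Taxon 2, Taxon 5, Taxon 6, and Taxon 8 — a synapomorphy uniting that clade.
Only Taxon 1, Taxon 5, Taxon 6, and Taxon 8 show the derived state 'present' for IV, supporting them as a clade.
All ingroup taxa share the derived state 'absent' for V; it defines the ingroup but does not resolve relationships within it.
Most parsimonious ingroup topology: ((((Taxon 6,(Taxon 1,Taxon 8)),Taxon 5),Taxon 2),Taxon 4).
Taxon 1 and Taxon 8 form a cherry on this tree, so they are sister taxa.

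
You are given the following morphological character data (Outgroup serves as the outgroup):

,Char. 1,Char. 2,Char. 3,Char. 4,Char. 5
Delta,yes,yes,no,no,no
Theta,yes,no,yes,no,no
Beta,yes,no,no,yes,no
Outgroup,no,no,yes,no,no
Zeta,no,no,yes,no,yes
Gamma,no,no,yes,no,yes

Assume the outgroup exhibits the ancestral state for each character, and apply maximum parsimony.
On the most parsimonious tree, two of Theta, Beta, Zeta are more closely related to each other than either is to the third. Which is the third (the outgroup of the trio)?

Zeta

Character polarity is set by the outgroup: the derived state is whichever differs from the outgroup's state, so for Char. 3 the derived state is 'no', and for the remaining characters it is 'yes'.
Char. 1 (derived state 'yes') is shared by Beta, Delta, and Theta — a synapomorphy uniting that clade.
Char. 2 (derived state 'yes') is unique to Delta (autapomorphy; uninformative for grouping).
Char. 3 (derived state 'no') is shared by Beta and Delta — a synapomorphy uniting that clade.
Char. 4: derived state 'yes' in Beta only — an autapomorphy, so it tells us nothing about relationships among taxa.
Only Gamma and Zeta show the derived state 'yes' for Char. 5, supporting them as a clade.
Most parsimonious ingroup topology: ((Gamma,Zeta),(Theta,(Beta,Delta))).
Beta and Theta share a more recent common ancestor with each other than either does with Zeta, so Zeta is the least closely related of the three.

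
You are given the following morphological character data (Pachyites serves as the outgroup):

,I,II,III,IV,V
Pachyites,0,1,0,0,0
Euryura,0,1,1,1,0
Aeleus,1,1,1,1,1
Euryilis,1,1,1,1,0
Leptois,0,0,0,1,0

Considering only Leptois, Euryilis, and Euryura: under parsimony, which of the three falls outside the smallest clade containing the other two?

Leptois

Character polarity is set by the outgroup: the derived state is whichever differs from the outgroup's state, so for II the derived state is '0', and for the remaining characters it is '1'.
I (derived state '1') is shared by Aeleus and Euryilis — a synapomorphy uniting that clade.
II: derived state '0' in Leptois only — an autapomorphy, so it tells us nothing about relationships among taxa.
III: derived state '1' in Aeleus, Euryilis, and Euryura only — synapomorphy for {Aeleus, Euryilis, Euryura}.
IV (derived state '1') is shared by all ingroup taxa — unites the whole ingroup.
V: derived state '1' in Aeleus only — an autapomorphy, so it tells us nothing about relationships among taxa.
Most parsimonious ingroup topology: ((Euryura,(Aeleus,Euryilis)),Leptois).
Euryilis and Euryura share a more recent common ancestor with each other than either does with Leptois, so Leptois is the least closely related of the three.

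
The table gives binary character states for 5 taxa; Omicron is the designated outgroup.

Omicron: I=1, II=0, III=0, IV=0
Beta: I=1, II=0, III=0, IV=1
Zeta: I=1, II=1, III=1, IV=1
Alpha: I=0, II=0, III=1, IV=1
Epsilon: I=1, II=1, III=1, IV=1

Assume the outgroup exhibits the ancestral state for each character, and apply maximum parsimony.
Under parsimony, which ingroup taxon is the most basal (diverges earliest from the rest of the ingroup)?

Beta

Character polarity is set by the outgroup: the derived state is whichever differs from the outgroup's state, so for I the derived state is '0', and for the remaining characters it is '1'.
I: derived state '0' in Alpha only — an autapomorphy, so it tells us nothing about relationships among taxa.
II (derived state '1') is shared by Epsilon and Zeta — a synapomorphy uniting that clade.
Only Alpha, Epsilon, and Zeta show the derived state '1' for III, supporting them as a clade.
All ingroup taxa share the derived state '1' for IV; it defines the ingroup but does not resolve relationships within it.
Most parsimonious ingroup topology: (Beta,((Zeta,Epsilon),Alpha)).
Beta is sister to the clade containing all other ingroup taxa, so it is the earliest-diverging (most basal) ingroup lineage.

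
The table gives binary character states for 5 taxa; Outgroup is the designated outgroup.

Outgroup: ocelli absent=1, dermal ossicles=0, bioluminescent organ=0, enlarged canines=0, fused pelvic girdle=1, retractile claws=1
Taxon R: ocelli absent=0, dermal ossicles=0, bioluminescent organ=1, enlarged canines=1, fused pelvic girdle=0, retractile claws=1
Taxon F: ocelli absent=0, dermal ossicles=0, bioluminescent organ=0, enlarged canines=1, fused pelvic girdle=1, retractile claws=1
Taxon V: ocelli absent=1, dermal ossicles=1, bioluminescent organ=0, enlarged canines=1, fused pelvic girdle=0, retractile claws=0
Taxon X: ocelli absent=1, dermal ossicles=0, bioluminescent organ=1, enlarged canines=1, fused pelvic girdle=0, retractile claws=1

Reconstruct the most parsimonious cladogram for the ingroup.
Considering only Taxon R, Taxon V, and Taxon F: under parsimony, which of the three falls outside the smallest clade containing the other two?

Taxon F

Character polarity is set by the outgroup: the derived state is whichever differs from the outgroup's state, so for ocelli absent, fused pelvic girdle, retractile claws the derived state is '0', and for the remaining characters it is '1'.
ocelli absent groups Taxon F and Taxon R, which is incompatible with the clades supported by the remaining characters; treating it as convergent (homoplasy) costs fewer steps than any alternative tree.
dermal ossicles (derived state '1') is unique to Taxon V (autapomorphy; uninformative for grouping).
Only Taxon R and Taxon X show the derived state '1' for bioluminescent organ, supporting them as a clade.
All ingroup taxa share the derived state '1' for enlarged canines; it defines the ingroup but does not resolve relationships within it.
fused pelvic girdle: derived state '0' in Taxon R, Taxon V, and Taxon X only — synapomorphy for {Taxon R, Taxon V, Taxon X}.
retractile claws (derived state '0') is unique to Taxon V (autapomorphy; uninformative for grouping).
Most parsimonious ingroup topology: (((Taxon R,Taxon X),Taxon V),Taxon F).
Taxon V and Taxon R share a more recent common ancestor with each other than either does with Taxon F, so Taxon F is the least closely related of the three.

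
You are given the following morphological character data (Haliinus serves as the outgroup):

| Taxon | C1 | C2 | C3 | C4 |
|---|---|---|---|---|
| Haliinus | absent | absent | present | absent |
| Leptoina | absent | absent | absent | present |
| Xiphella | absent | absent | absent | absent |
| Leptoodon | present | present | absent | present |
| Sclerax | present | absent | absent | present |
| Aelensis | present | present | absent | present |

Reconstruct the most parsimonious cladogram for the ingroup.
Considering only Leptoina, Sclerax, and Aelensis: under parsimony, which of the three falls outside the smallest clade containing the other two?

Leptoina

Character polarity is set by the outgroup: the derived state is whichever differs from the outgroup's state, so for C3 the derived state is 'absent', and for the remaining characters it is 'present'.
C1: derived state 'present' in Aelensis, Leptoodon, and Sclerax only — synapomorphy for {Aelensis, Leptoodon, Sclerax}.
Only Aelensis and Leptoodon show the derived state 'present' for C2, supporting them as a clade.
All ingroup taxa share the derived state 'absent' for C3; it defines the ingroup but does not resolve relationships within it.
Only Aelensis, Leptoina, Leptoodon, and Sclerax show the derived state 'present' for C4, supporting them as a clade.
Most parsimonious ingroup topology: ((Leptoina,((Leptoodon,Aelensis),Sclerax)),Xiphella).
Aelensis and Sclerax share a more recent common ancestor with each other than either does with Leptoina, so Leptoina is the least closely related of the three.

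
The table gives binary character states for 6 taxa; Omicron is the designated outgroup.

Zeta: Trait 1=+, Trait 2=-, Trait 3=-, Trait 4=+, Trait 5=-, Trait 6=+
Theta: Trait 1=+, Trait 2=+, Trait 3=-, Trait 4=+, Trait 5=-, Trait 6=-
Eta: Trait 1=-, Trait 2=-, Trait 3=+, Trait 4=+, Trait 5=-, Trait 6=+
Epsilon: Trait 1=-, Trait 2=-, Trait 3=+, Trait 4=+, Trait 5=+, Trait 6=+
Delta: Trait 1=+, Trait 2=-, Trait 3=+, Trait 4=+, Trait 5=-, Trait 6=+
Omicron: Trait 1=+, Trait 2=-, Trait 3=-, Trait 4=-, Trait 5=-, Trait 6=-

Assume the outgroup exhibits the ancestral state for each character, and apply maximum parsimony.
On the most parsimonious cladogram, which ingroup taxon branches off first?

Character polarity is set by the outgroup: the derived state is whichever differs from the outgroup's state, so for Trait 1 the derived state is '-', and for the remaining characters it is '+'.
Trait 1 (derived state '-') is shared by Epsilon and Eta — a synapomorphy uniting that clade.
Trait 2 (derived state '+') is unique to Theta (autapomorphy; uninformative for grouping).
Trait 3: derived state '+' in Delta, Epsilon, and Eta only — synapomorphy for {Delta, Epsilon, Eta}.
Trait 4 (derived state '+') is shared by all ingroup taxa — unites the whole ingroup.
Trait 5: derived state '+' in Epsilon only — an autapomorphy, so it tells us nothing about relationships among taxa.
Trait 6 (derived state '+') is shared by Delta, Epsilon, Eta, and Zeta — a synapomorphy uniting that clade.
Most parsimonious ingroup topology: ((((Eta,Epsilon),Delta),Zeta),Theta).
Theta is sister to the clade containing all other ingroup taxa, so it is the earliest-diverging (most basal) ingroup lineage.

Theta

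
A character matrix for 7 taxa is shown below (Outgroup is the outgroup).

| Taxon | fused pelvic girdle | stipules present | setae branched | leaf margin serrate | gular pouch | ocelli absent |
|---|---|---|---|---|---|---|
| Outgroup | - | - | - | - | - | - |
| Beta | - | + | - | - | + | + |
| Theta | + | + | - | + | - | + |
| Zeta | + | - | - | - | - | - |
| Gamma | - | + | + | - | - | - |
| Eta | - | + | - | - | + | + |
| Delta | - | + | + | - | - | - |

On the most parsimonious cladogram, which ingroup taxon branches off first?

Zeta

The outgroup has state '-' for every character, so '+' is the derived state throughout.
fused pelvic girdle groups Theta and Zeta, which is incompatible with the clades supported by the remaining characters; treating it as convergent (homoplasy) costs fewer steps than any alternative tree.
Only Beta, Delta, Eta, Gamma, and Theta show the derived state '+' for stipules present, supporting them as a clade.
setae branched (derived state '+') is shared by Delta and Gamma — a synapomorphy uniting that clade.
leaf margin serrate: derived state '+' in Theta only — an autapomorphy, so it tells us nothing about relationships among taxa.
Only Beta and Eta show the derived state '+' for gular pouch, supporting them as a clade.
Only Beta, Eta, and Theta show the derived state '+' for ocelli absent, supporting them as a clade.
Most parsimonious ingroup topology: ((((Beta,Eta),Theta),(Gamma,Delta)),Zeta).
Zeta is sister to the clade containing all other ingroup taxa, so it is the earliest-diverging (most basal) ingroup lineage.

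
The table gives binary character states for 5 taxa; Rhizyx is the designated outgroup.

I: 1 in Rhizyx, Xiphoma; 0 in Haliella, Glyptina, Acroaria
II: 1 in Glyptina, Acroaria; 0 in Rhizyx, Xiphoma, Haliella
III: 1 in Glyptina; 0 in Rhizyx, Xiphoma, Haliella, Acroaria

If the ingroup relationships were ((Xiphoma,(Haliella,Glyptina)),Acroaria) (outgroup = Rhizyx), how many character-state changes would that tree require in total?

Map each character onto ((Xiphoma,(Haliella,Glyptina)),Acroaria) (rooted by Rhizyx) and count the minimum state changes it requires (Fitch parsimony):
I: 2; II: 2; III: 1.
Total tree length = 5.

5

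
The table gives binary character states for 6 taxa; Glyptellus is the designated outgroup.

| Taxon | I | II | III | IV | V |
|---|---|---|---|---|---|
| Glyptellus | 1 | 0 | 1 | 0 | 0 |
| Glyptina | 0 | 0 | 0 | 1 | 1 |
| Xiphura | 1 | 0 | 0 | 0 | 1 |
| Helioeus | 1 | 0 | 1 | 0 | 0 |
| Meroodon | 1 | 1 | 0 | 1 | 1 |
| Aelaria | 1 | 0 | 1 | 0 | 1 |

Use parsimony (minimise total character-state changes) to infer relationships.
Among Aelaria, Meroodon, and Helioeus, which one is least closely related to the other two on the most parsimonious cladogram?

Helioeus

Character polarity is set by the outgroup: the derived state is whichever differs from the outgroup's state, so for I, III the derived state is '0', and for the remaining characters it is '1'.
I (derived state '0') is unique to Glyptina (autapomorphy; uninformative for grouping).
II: derived state '1' in Meroodon only — an autapomorphy, so it tells us nothing about relationships among taxa.
III: derived state '0' in Glyptina, Meroodon, and Xiphura only — synapomorphy for {Glyptina, Meroodon, Xiphura}.
Only Glyptina and Meroodon show the derived state '1' for IV, supporting them as a clade.
Only Aelaria, Glyptina, Meroodon, and Xiphura show the derived state '1' for V, supporting them as a clade.
Most parsimonious ingroup topology: ((((Glyptina,Meroodon),Xiphura),Aelaria),Helioeus).
Meroodon and Aelaria share a more recent common ancestor with each other than either does with Helioeus, so Helioeus is the least closely related of the three.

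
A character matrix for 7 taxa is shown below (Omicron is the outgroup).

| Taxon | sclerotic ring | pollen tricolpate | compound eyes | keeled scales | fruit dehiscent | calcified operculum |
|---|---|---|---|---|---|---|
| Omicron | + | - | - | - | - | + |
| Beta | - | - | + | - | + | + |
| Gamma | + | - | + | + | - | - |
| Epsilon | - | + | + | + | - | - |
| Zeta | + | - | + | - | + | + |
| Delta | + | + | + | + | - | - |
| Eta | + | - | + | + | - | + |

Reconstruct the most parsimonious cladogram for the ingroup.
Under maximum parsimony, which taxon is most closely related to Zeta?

Character polarity is set by the outgroup: the derived state is whichever differs from the outgroup's state, so for sclerotic ring, calcified operculum the derived state is '-', and for the remaining characters it is '+'.
sclerotic ring groups Beta and Epsilon, which is incompatible with the clades supported by the remaining characters; treating it as convergent (homoplasy) costs fewer steps than any alternative tree.
Only Delta and Epsilon show the derived state '+' for pollen tricolpate, supporting them as a clade.
All ingroup taxa share the derived state '+' for compound eyes; it defines the ingroup but does not resolve relationships within it.
keeled scales (derived state '+') is shared by Delta, Epsilon, Eta, and Gamma — a synapomorphy uniting that clade.
fruit dehiscent: derived state '+' in Beta and Zeta only — synapomorphy for {Beta, Zeta}.
calcified operculum (derived state '-') is shared by Delta, Epsilon, and Gamma — a synapomorphy uniting that clade.
Most parsimonious ingroup topology: ((Beta,Zeta),((Gamma,(Epsilon,Delta)),Eta)).
Zeta and Beta form a cherry on this tree, so they are sister taxa.

Beta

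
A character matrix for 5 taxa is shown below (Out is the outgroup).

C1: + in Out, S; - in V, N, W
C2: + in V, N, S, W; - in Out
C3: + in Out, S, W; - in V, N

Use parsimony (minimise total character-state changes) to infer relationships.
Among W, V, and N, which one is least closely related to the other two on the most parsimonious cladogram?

Character polarity is set by the outgroup: the derived state is whichever differs from the outgroup's state, so for C1, C3 the derived state is '-', and for the remaining characters it is '+'.
C1 (derived state '-') is shared by N, V, and W — a synapomorphy uniting that clade.
All ingroup taxa share the derived state '+' for C2; it defines the ingroup but does not resolve relationships within it.
C3 (derived state '-') is shared by N and V — a synapomorphy uniting that clade.
Most parsimonious ingroup topology: (((N,V),W),S).
V and N share a more recent common ancestor with each other than either does with W, so W is the least closely related of the three.

W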